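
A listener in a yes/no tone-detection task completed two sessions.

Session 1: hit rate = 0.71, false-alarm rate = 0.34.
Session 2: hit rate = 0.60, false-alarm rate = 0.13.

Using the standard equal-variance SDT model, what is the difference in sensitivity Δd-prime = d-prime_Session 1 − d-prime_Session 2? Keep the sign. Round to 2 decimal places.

Δd-prime = -0.41

Session 1: z(0.71) = 0.553, z(0.34) = -0.412, d' = 0.965
Session 2: z(0.60) = 0.253, z(0.13) = -1.126, d' = 1.379
Δd' = d'_Session 1 − d'_Session 2 = 0.965 − 1.379 = -0.414
Session 2 has the higher sensitivity.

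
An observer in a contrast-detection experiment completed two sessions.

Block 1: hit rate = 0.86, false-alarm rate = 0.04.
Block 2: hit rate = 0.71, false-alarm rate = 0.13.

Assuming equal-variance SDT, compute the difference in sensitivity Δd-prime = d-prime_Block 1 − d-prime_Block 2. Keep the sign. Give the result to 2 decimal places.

Block 1: z(0.86) = 1.080, z(0.04) = -1.751, d' = 2.831
Block 2: z(0.71) = 0.553, z(0.13) = -1.126, d' = 1.679
Δd' = d'_Block 1 − d'_Block 2 = 2.831 − 1.679 = 1.152
Block 1 has the higher sensitivity.

Δd-prime = 1.15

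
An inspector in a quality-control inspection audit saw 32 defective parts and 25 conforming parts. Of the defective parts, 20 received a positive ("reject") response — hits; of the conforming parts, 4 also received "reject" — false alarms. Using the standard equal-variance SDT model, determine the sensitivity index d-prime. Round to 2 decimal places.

H = 20/32 = 0.6250
FA = 4/25 = 0.1600
Φ⁻¹(H) = Φ⁻¹(0.6250) = 0.319
Φ⁻¹(FA) = Φ⁻¹(0.1600) = -0.994
d' = z(H) − z(FA) = 0.319 − (-0.994) = 1.313

d-prime = 1.31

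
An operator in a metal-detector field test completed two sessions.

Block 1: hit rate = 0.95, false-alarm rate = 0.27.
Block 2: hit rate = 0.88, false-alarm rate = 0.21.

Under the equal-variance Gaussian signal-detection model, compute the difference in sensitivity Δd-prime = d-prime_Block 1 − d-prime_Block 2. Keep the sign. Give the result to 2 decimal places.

Δd-prime = 0.28

Block 1: z(0.95) = 1.645, z(0.27) = -0.613, d' = 2.258
Block 2: z(0.88) = 1.175, z(0.21) = -0.806, d' = 1.981
Δd' = d'_Block 1 − d'_Block 2 = 2.258 − 1.981 = 0.277
Block 1 has the higher sensitivity.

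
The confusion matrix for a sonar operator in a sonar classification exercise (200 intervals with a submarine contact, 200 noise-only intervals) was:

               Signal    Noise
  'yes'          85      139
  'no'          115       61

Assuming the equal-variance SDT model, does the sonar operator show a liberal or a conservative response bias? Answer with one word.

liberal

z(H) = -0.189, z(FA) = 0.510
c = −½·(z(H) + z(FA)) = -0.1605
c < 0 → liberal criterion (biased toward responding “yes”).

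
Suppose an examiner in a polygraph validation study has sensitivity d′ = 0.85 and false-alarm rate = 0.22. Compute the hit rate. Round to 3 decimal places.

hit rate = 0.531

z(false-alarm rate) = z(0.22) = -0.7722
z(H) = z(FA) + d' = -0.7722 + 0.85 = 0.0778
hit rate = Φ(0.0778) = 0.5310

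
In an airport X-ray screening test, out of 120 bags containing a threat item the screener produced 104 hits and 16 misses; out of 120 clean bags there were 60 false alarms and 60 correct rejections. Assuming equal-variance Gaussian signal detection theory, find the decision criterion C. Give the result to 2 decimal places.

C = -0.56

H = 104/120 = 0.8667
FA = 60/120 = 0.5000
Φ⁻¹(0.8667) = 1.1109, Φ⁻¹(0.5000) = 0.0000
c = −½·[z(H) + z(FA)] = −0.5 × (1.1109 + 0.0000) = -0.55545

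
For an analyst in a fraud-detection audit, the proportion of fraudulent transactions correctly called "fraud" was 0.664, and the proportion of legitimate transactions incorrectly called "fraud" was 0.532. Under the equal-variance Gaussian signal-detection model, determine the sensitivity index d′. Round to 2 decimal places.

z(0.664) = 0.4234, z(0.532) = 0.0803
d' = z(H) − z(FA) = 0.4234 − 0.0803 = 0.3431

d′ = 0.34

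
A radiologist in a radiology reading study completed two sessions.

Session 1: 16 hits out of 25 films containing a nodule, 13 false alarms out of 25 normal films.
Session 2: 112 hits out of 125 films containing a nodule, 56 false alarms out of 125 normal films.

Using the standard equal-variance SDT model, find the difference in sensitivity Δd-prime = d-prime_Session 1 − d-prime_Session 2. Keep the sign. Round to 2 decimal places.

Δd-prime = -1.08

Session 1: z(0.6400) = 0.358, z(0.5200) = 0.050, d' = 0.308
Session 2: z(0.8960) = 1.259, z(0.4480) = -0.131, d' = 1.390
Δd' = d'_Session 1 − d'_Session 2 = 0.308 − 1.390 = -1.082
Session 2 has the higher sensitivity.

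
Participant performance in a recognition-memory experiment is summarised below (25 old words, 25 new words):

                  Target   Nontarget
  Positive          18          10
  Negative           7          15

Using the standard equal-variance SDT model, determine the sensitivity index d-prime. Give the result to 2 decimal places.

d-prime = 0.84

H = 18/25 = 0.7200
FA = 10/25 = 0.4000
z(0.7200) = 0.583, z(0.4000) = -0.253
d' = z(H) − z(FA) = 0.583 − (-0.253) = 0.836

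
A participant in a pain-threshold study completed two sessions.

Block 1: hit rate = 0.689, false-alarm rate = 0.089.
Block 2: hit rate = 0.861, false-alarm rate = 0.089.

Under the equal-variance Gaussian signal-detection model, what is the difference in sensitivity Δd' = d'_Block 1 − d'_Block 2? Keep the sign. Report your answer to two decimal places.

Block 1: z(0.689) = 0.493, z(0.089) = -1.347, d' = 1.840
Block 2: z(0.861) = 1.085, z(0.089) = -1.347, d' = 2.432
Δd' = d'_Block 1 − d'_Block 2 = 1.840 − 2.432 = -0.592
Block 2 has the higher sensitivity.

Δd' = -0.59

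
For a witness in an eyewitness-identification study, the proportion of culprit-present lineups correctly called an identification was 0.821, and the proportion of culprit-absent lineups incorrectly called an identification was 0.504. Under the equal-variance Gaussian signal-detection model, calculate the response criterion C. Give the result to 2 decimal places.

z(H) = 0.919
z(FA) = 0.010
c = −½·[z(H) + z(FA)] = −0.5 × (0.919 + 0.010) = -0.4645

C = -0.46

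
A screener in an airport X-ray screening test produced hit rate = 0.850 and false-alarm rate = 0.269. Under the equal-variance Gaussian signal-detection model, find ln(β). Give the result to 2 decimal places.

ln β = -0.35

z(H) = z(0.850) = 1.036
z(FA) = z(0.269) = -0.616
ln β = −½·[z(H)² − z(FA)²] = −0.5 × (1.073 − 0.379) = -0.347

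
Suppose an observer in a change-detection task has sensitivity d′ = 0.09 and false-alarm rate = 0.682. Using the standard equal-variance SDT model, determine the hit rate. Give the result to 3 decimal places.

hit rate = 0.713

z(false-alarm rate) = z(0.682) = 0.4733
z(H) = z(FA) + d' = 0.4733 + 0.09 = 0.5633
hit rate = Φ(0.5633) = 0.7134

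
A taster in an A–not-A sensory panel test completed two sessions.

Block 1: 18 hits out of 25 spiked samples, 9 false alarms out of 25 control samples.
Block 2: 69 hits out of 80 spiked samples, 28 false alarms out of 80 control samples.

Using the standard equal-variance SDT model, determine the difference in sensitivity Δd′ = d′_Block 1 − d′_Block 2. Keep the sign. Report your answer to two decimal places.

Δd′ = -0.54

Block 1: z(0.7200) = 0.583, z(0.3600) = -0.358, d' = 0.941
Block 2: z(0.8625) = 1.092, z(0.3500) = -0.385, d' = 1.477
Δd' = d'_Block 1 − d'_Block 2 = 0.941 − 1.477 = -0.536
Block 2 has the higher sensitivity.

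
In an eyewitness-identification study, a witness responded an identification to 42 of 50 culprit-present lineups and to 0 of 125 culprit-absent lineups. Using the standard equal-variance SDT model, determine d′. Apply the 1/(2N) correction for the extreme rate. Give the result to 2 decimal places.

The false-alarm rate is 0/125 = 0, so apply the 1/(2N) correction: FA → 1/(2·125) = 0.00400.
z(H) = z(0.84000) = 0.994
z(FA) = z(0.00400) = -2.652
d' = 0.994 − (-2.652) = 3.646

d′ = 3.65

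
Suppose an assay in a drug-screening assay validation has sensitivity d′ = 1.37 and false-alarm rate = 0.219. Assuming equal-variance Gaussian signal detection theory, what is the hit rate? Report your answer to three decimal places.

hit rate = 0.724

z(false-alarm rate) = z(0.219) = -0.7756
z(H) = z(FA) + d' = -0.7756 + 1.37 = 0.5944
hit rate = Φ(0.5944) = 0.7239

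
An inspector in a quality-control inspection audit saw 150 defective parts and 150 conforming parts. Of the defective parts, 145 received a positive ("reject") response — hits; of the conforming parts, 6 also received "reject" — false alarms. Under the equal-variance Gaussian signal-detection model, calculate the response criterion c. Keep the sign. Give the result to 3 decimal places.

c = -0.042

H = 145/150 = 0.9667
FA = 6/150 = 0.0400
z(0.9667) = 1.8344, z(0.0400) = -1.7507
c = −½·[z(H) + z(FA)] = −0.5 × (1.8344 + (-1.7507)) = -0.04185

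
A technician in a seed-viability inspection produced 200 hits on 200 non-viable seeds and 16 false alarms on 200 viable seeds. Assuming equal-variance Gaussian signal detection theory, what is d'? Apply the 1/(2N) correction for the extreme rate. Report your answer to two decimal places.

d' = 4.21

The hit rate is 200/200 = 1, so apply the 1/(2N) correction: H → 1 − 1/(2·200) = 0.99750.
z(H) = z(0.99750) = 2.807
z(FA) = z(0.08000) = -1.405
d' = 2.807 − (-1.405) = 4.212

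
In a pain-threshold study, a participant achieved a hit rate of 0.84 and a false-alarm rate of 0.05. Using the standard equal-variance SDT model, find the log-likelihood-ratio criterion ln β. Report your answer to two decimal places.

Φ⁻¹(0.84) = 0.994, Φ⁻¹(0.05) = -1.645
ln β = −½·[z(H)² − z(FA)²] = −0.5 × (0.988 − 2.706) = 0.859

ln β = 0.86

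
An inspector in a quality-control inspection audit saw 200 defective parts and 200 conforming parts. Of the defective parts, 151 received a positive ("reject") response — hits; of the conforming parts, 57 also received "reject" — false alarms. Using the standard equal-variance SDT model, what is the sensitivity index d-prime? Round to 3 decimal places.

d-prime = 1.258

H = 151/200 = 0.7550
FA = 57/200 = 0.2850
z(H) = z(0.7550) = 0.6903
z(FA) = z(0.2850) = -0.5681
d' = z(H) − z(FA) = 0.6903 − (-0.5681) = 1.2584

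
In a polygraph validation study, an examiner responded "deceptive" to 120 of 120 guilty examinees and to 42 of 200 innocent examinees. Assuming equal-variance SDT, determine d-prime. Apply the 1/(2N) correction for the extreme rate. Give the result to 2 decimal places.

The hit rate is 120/120 = 1, so apply the 1/(2N) correction: H → 1 − 1/(2·120) = 0.99583.
z(H) = z(0.99583) = 2.638
z(FA) = z(0.21000) = -0.806
d' = 2.638 − (-0.806) = 3.444

d-prime = 3.44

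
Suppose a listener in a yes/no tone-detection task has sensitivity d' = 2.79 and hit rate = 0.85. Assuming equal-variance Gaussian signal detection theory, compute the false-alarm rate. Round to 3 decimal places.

z(hit rate) = z(0.85) = 1.0364
z(FA) = z(H) − d' = 1.0364 − 2.79 = -1.7536
false-alarm rate = Φ(-1.7536) = 0.0397

false-alarm rate = 0.040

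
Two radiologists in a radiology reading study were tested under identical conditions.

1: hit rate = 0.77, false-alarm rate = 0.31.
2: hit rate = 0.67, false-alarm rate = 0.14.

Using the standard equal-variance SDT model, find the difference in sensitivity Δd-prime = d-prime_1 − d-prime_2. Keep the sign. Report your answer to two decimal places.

Δd-prime = -0.29

1: z(0.77) = 0.739, z(0.31) = -0.496, d' = 1.235
2: z(0.67) = 0.440, z(0.14) = -1.080, d' = 1.520
Δd' = d'_1 − d'_2 = 1.235 − 1.520 = -0.285
2 has the higher sensitivity.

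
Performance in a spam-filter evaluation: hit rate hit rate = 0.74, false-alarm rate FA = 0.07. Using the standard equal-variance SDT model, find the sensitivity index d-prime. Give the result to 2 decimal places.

Φ⁻¹(H) = 0.6433
Φ⁻¹(FA) = -1.4758
d' = z(H) − z(FA) = 0.6433 − (-1.4758) = 2.1191

d-prime = 2.12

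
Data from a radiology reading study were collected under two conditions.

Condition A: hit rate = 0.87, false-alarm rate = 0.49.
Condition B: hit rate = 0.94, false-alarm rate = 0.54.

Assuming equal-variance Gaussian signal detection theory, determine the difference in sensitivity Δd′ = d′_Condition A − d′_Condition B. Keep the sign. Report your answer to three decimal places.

Condition A: z(0.87) = 1.1264, z(0.49) = -0.0251, d' = 1.1515
Condition B: z(0.94) = 1.5548, z(0.54) = 0.1004, d' = 1.4544
Δd' = d'_Condition A − d'_Condition B = 1.1515 − 1.4544 = -0.3029
Condition B has the higher sensitivity.

Δd′ = -0.303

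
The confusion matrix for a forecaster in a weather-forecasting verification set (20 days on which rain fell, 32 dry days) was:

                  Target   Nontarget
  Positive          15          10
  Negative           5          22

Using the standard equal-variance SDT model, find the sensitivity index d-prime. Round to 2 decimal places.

H = 15/20 = 0.7500
FA = 10/32 = 0.3125
z(0.7500) = 0.6745, z(0.3125) = -0.4888
d' = z(H) − z(FA) = 0.6745 − (-0.4888) = 1.1633

d-prime = 1.16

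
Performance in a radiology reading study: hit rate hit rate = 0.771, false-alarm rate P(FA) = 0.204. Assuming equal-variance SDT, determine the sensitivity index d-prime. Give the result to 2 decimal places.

d-prime = 1.57

z(0.771) = 0.7421, z(0.204) = -0.8274
d' = z(H) − z(FA) = 0.7421 − (-0.8274) = 1.5695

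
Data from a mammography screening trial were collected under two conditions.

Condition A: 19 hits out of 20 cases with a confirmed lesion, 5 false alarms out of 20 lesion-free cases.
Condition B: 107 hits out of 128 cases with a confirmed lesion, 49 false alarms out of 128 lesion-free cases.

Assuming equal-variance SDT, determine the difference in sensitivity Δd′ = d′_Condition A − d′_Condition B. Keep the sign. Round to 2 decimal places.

Condition A: z(0.9500) = 1.645, z(0.2500) = -0.674, d' = 2.319
Condition B: z(0.8359) = 0.978, z(0.3828) = -0.298, d' = 1.276
Δd' = d'_Condition A − d'_Condition B = 2.319 − 1.276 = 1.043
Condition A has the higher sensitivity.

Δd′ = 1.04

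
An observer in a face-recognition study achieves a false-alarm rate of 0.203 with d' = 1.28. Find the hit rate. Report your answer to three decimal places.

hit rate = 0.673

z(false-alarm rate) = z(0.203) = -0.8310
z(H) = z(FA) + d' = -0.8310 + 1.28 = 0.4490
hit rate = Φ(0.4490) = 0.6733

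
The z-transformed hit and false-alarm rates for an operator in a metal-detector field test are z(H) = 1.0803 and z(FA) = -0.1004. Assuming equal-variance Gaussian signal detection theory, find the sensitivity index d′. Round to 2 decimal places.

d' = z(H) − z(FA) = 1.0803 − (-0.1004) = 1.1807

d′ = 1.18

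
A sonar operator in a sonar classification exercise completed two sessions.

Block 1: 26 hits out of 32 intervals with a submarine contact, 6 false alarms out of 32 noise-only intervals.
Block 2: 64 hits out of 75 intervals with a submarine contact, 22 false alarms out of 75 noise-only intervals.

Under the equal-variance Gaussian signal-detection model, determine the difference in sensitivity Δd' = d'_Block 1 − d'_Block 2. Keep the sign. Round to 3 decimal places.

Block 1: z(0.8125) = 0.8871, z(0.1875) = -0.8871, d' = 1.7742
Block 2: z(0.8533) = 1.0507, z(0.2933) = -0.5438, d' = 1.5945
Δd' = d'_Block 1 − d'_Block 2 = 1.7742 − 1.5945 = 0.1797
Block 1 has the higher sensitivity.

Δd' = 0.180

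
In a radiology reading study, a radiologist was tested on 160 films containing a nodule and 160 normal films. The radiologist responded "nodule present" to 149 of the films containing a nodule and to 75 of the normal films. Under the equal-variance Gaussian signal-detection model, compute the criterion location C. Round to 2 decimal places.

H = 149/160 = 0.9313
FA = 75/160 = 0.4688
z(H) = z(0.9313) = 1.4855
z(FA) = z(0.4688) = -0.0783
c = −½·[z(H) + z(FA)] = −0.5 × (1.4855 + (-0.0783)) = -0.7036

C = -0.70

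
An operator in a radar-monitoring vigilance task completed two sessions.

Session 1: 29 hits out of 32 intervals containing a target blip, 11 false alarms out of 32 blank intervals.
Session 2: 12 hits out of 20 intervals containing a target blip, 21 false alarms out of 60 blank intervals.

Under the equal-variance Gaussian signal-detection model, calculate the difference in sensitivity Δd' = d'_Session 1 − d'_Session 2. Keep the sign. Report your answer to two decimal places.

Session 1: z(0.9062) = 1.318, z(0.3438) = -0.402, d' = 1.720
Session 2: z(0.6000) = 0.253, z(0.3500) = -0.385, d' = 0.638
Δd' = d'_Session 1 − d'_Session 2 = 1.720 − 0.638 = 1.082
Session 1 has the higher sensitivity.

Δd' = 1.08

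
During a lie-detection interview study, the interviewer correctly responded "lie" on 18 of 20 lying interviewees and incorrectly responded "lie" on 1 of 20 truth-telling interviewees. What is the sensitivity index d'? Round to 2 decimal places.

d' = 2.93

H = 18/20 = 0.9000
FA = 1/20 = 0.0500
z(H) = z(0.9000) = 1.282
z(FA) = z(0.0500) = -1.645
d' = z(H) − z(FA) = 1.282 − (-1.645) = 2.927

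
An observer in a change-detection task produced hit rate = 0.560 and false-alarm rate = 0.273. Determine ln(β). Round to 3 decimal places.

ln β = 0.171

z(H) = 0.1510
z(FA) = -0.6038
ln β = −½·[z(H)² − z(FA)²] = −0.5 × (0.0228 − 0.3646) = 0.1709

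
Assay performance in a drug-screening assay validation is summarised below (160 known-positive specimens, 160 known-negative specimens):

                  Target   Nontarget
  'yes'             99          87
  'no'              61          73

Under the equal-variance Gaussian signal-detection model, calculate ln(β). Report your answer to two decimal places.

ln β = -0.04

H = 99/160 = 0.6188
FA = 87/160 = 0.5437
z(0.6188) = 0.302, z(0.5437) = 0.110
ln β = −½·[z(H)² − z(FA)²] = −0.5 × (0.091 − 0.012) = -0.0395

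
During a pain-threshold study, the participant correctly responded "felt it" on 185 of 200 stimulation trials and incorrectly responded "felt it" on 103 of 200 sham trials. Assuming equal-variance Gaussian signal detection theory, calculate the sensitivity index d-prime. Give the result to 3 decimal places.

d-prime = 1.402

H = 185/200 = 0.9250
FA = 103/200 = 0.5150
z(0.9250) = 1.4395, z(0.5150) = 0.0376
d' = z(H) − z(FA) = 1.4395 − 0.0376 = 1.4019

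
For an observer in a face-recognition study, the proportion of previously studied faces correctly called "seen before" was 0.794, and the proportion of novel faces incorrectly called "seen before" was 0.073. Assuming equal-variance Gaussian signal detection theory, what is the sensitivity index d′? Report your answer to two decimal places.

d′ = 2.27

z(H) = z(0.794) = 0.8204
z(FA) = z(0.073) = -1.4538
d' = z(H) − z(FA) = 0.8204 − (-1.4538) = 2.2742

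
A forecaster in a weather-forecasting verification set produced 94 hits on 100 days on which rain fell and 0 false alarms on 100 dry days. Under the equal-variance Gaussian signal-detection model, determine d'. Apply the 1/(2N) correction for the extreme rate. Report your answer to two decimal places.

The false-alarm rate is 0/100 = 0, so apply the 1/(2N) correction: FA → 1/(2·100) = 0.00500.
z(H) = z(0.94000) = 1.555
z(FA) = z(0.00500) = -2.576
d' = 1.555 − (-2.576) = 4.131

d' = 4.13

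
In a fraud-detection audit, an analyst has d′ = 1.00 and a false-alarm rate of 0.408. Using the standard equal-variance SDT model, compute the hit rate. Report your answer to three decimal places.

z(false-alarm rate) = z(0.408) = -0.2327
z(H) = z(FA) + d' = -0.2327 + 1.00 = 0.7673
hit rate = Φ(0.7673) = 0.7785

hit rate = 0.779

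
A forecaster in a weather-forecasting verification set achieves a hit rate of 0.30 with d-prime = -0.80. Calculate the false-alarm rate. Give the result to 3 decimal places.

z(hit rate) = z(0.30) = -0.5244
z(FA) = z(H) − d' = -0.5244 − (-0.80) = 0.2756
false-alarm rate = Φ(0.2756) = 0.6086

false-alarm rate = 0.609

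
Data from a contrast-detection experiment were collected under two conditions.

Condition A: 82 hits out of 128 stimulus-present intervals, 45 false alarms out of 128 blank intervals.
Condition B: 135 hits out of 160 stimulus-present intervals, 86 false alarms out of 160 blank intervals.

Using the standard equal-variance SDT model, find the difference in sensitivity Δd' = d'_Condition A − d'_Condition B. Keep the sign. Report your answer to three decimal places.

Condition A: z(0.6406) = 0.3601, z(0.3516) = -0.3810, d' = 0.7411
Condition B: z(0.8438) = 1.0102, z(0.5375) = 0.0941, d' = 0.9161
Δd' = d'_Condition A − d'_Condition B = 0.7411 − 0.9161 = -0.1750
Condition B has the higher sensitivity.

Δd' = -0.175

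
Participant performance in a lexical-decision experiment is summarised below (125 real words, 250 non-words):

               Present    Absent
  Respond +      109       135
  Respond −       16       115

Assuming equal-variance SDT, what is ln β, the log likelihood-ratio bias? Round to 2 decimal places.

H = 109/125 = 0.8720
FA = 135/250 = 0.5400
z(H) = 1.136
z(FA) = 0.100
ln β = −½·[z(H)² − z(FA)²] = −0.5 × (1.290 − 0.010) = -0.640

ln β = -0.64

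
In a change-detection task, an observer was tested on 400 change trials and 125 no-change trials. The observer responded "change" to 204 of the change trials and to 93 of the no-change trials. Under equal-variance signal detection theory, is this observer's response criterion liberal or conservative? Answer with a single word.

liberal

z(H) = 0.025, z(FA) = 0.656
c = −½·(z(H) + z(FA)) = -0.3405
c < 0 → liberal criterion (biased toward responding “yes”).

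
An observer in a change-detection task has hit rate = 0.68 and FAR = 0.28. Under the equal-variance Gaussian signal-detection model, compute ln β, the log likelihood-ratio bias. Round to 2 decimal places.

z(0.68) = 0.468, z(0.28) = -0.583
ln β = −½·[z(H)² − z(FA)²] = −0.5 × (0.219 − 0.340) = 0.0605

ln β = 0.06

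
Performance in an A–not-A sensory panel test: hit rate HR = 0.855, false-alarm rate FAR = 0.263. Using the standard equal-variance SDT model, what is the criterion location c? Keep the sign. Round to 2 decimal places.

c = -0.21

Φ⁻¹(H) = 1.058
Φ⁻¹(FA) = -0.634
c = −½·[z(H) + z(FA)] = −0.5 × (1.058 + (-0.634)) = -0.212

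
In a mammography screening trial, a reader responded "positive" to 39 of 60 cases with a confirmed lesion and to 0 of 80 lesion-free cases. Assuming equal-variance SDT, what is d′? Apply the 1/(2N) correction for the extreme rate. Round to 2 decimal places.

d′ = 2.88

The false-alarm rate is 0/80 = 0, so apply the 1/(2N) correction: FA → 1/(2·80) = 0.00625.
z(H) = z(0.65000) = 0.385
z(FA) = z(0.00625) = -2.498
d' = 0.385 − (-2.498) = 2.883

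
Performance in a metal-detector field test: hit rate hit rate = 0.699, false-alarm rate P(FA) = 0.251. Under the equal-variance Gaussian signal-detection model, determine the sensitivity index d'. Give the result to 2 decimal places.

d' = 1.19

Φ⁻¹(H) = Φ⁻¹(0.699) = 0.5215
Φ⁻¹(FA) = Φ⁻¹(0.251) = -0.6713
d' = z(H) − z(FA) = 0.5215 − (-0.6713) = 1.1928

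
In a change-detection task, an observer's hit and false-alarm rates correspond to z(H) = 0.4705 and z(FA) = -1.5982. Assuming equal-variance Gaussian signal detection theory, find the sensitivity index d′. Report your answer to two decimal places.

d′ = 2.07

d' = z(H) − z(FA) = 0.4705 − (-1.5982) = 2.0687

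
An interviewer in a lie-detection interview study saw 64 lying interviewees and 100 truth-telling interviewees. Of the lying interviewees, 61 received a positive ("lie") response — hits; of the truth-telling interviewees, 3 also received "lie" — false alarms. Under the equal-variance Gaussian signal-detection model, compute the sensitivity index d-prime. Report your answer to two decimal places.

d-prime = 3.56

H = 61/64 = 0.9531
FA = 3/100 = 0.0300
Φ⁻¹(0.9531) = 1.6757, Φ⁻¹(0.0300) = -1.8808
d' = z(H) − z(FA) = 1.6757 − (-1.8808) = 3.5565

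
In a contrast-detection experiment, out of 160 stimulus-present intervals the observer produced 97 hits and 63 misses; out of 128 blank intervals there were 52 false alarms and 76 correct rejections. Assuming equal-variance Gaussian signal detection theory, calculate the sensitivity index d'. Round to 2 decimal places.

H = 97/160 = 0.6062
FA = 52/128 = 0.4062
Φ⁻¹(H) = Φ⁻¹(0.6062) = 0.2694
Φ⁻¹(FA) = Φ⁻¹(0.4062) = -0.2373
d' = z(H) − z(FA) = 0.2694 − (-0.2373) = 0.5067

d' = 0.51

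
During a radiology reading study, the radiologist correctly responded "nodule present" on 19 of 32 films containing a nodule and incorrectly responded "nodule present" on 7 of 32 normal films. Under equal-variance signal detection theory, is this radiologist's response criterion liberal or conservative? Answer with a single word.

z(H) = 0.237, z(FA) = -0.776
c = −½·(z(H) + z(FA)) = 0.2695
c > 0 → conservative criterion (biased toward responding “no”).

conservative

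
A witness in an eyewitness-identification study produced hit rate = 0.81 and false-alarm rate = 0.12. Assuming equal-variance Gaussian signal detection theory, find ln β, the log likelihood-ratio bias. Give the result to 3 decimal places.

ln β = 0.305

z(H) = 0.8779
z(FA) = -1.1750
ln β = −½·[z(H)² − z(FA)²] = −0.5 × (0.7707 − 1.3806) = 0.30495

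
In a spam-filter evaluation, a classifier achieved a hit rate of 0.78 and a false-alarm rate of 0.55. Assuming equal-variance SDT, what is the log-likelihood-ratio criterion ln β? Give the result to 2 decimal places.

ln β = -0.29

Φ⁻¹(H) = Φ⁻¹(0.78) = 0.772
Φ⁻¹(FA) = Φ⁻¹(0.55) = 0.126
ln β = −½·[z(H)² − z(FA)²] = −0.5 × (0.596 − 0.016) = -0.290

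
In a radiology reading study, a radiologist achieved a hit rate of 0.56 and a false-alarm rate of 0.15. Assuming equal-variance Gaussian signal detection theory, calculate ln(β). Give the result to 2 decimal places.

ln β = 0.53

z(H) = z(0.56) = 0.151
z(FA) = z(0.15) = -1.036
ln β = −½·[z(H)² − z(FA)²] = −0.5 × (0.023 − 1.073) = 0.525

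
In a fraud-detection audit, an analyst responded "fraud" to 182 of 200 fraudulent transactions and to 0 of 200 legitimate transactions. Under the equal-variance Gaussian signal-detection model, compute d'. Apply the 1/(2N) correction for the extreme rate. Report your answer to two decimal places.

The false-alarm rate is 0/200 = 0, so apply the 1/(2N) correction: FA → 1/(2·200) = 0.00250.
z(H) = z(0.91000) = 1.341
z(FA) = z(0.00250) = -2.807
d' = 1.341 − (-2.807) = 4.148

d' = 4.15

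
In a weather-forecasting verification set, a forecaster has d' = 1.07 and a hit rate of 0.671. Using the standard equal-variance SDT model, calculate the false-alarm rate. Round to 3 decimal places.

z(hit rate) = z(0.671) = 0.4427
z(FA) = z(H) − d' = 0.4427 − 1.07 = -0.6273
false-alarm rate = Φ(-0.6273) = 0.2652

false-alarm rate = 0.265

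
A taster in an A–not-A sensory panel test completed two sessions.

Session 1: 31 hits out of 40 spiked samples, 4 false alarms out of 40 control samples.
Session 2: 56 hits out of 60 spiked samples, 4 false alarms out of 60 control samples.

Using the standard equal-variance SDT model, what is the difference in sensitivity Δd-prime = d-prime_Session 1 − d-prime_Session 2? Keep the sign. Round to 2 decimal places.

Δd-prime = -0.97

Session 1: z(0.7750) = 0.755, z(0.1000) = -1.282, d' = 2.037
Session 2: z(0.9333) = 1.501, z(0.0667) = -1.501, d' = 3.002
Δd' = d'_Session 1 − d'_Session 2 = 2.037 − 3.002 = -0.965
Session 2 has the higher sensitivity.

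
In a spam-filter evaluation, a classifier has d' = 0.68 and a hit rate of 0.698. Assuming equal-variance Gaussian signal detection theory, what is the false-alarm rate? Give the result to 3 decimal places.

false-alarm rate = 0.436

z(hit rate) = z(0.698) = 0.5187
z(FA) = z(H) − d' = 0.5187 − 0.68 = -0.1613
false-alarm rate = Φ(-0.1613) = 0.4359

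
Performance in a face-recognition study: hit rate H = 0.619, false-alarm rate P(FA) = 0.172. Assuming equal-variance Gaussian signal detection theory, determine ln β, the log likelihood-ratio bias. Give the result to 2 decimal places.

z(H) = z(0.619) = 0.303
z(FA) = z(0.172) = -0.946
ln β = −½·[z(H)² − z(FA)²] = −0.5 × (0.092 − 0.895) = 0.4015

ln β = 0.40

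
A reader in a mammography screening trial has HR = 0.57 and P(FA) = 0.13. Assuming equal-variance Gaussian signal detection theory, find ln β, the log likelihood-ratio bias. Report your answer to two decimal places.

ln β = 0.62

z(H) = 0.176
z(FA) = -1.126
ln β = −½·[z(H)² − z(FA)²] = −0.5 × (0.031 − 1.268) = 0.6185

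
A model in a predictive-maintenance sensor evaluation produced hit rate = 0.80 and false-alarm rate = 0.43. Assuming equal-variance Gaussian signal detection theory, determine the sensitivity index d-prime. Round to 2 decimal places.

z(0.80) = 0.8416, z(0.43) = -0.1764
d' = z(H) − z(FA) = 0.8416 − (-0.1764) = 1.0180

d-prime = 1.02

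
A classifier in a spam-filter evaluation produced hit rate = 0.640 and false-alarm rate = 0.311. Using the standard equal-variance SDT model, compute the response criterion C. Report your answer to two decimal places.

z(H) = z(0.640) = 0.3585
z(FA) = z(0.311) = -0.4930
c = −½·[z(H) + z(FA)] = −0.5 × (0.3585 + (-0.4930)) = 0.06725

C = 0.07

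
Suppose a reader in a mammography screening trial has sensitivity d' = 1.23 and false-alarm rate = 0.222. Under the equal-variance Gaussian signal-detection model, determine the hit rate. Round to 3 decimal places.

z(false-alarm rate) = z(0.222) = -0.7655
z(H) = z(FA) + d' = -0.7655 + 1.23 = 0.4645
hit rate = Φ(0.4645) = 0.6789

hit rate = 0.679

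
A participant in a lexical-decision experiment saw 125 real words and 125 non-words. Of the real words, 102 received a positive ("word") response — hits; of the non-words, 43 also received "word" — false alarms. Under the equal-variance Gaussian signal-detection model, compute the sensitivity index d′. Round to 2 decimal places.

H = 102/125 = 0.8160
FA = 43/125 = 0.3440
Φ⁻¹(H) = Φ⁻¹(0.8160) = 0.9002
Φ⁻¹(FA) = Φ⁻¹(0.3440) = -0.4016
d' = z(H) − z(FA) = 0.9002 − (-0.4016) = 1.3018

d′ = 1.30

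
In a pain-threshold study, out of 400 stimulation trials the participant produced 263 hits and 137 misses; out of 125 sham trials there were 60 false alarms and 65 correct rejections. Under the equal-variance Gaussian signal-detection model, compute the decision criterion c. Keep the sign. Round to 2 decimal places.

c = -0.18

H = 263/400 = 0.6575
FA = 60/125 = 0.4800
Φ⁻¹(0.6575) = 0.4056, Φ⁻¹(0.4800) = -0.0502
c = −½·[z(H) + z(FA)] = −0.5 × (0.4056 + (-0.0502)) = -0.1777
c < 0: the participant has a liberal response bias.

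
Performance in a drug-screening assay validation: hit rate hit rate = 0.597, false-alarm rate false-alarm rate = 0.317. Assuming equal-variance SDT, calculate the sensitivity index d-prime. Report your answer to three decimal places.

d-prime = 0.722

Φ⁻¹(H) = 0.2456
Φ⁻¹(FA) = -0.4761
d' = z(H) − z(FA) = 0.2456 − (-0.4761) = 0.7217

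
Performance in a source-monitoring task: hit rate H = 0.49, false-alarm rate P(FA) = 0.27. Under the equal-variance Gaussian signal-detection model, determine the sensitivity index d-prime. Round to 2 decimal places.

Φ⁻¹(H) = -0.0251
Φ⁻¹(FA) = -0.6128
d' = z(H) − z(FA) = -0.0251 − (-0.6128) = 0.5877

d-prime = 0.59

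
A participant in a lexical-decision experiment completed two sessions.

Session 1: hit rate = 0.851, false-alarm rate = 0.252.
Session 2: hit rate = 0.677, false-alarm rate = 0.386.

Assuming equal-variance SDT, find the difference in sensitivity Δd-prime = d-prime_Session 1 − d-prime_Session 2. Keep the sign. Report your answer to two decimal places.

Δd-prime = 0.96

Session 1: z(0.851) = 1.041, z(0.252) = -0.668, d' = 1.709
Session 2: z(0.677) = 0.459, z(0.386) = -0.290, d' = 0.749
Δd' = d'_Session 1 − d'_Session 2 = 1.709 − 0.749 = 0.960
Session 1 has the higher sensitivity.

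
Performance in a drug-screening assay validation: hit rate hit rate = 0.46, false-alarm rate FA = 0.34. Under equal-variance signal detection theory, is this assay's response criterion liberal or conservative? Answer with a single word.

z(H) = -0.100, z(FA) = -0.412
c = −½·(z(H) + z(FA)) = 0.256
c > 0 → conservative criterion (biased toward responding “no”).

conservative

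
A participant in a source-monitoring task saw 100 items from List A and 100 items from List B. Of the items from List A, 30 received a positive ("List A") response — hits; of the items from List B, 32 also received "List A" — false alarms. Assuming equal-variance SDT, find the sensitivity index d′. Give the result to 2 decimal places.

H = 30/100 = 0.3000
FA = 32/100 = 0.3200
z(0.3000) = -0.5244, z(0.3200) = -0.4677
d' = z(H) − z(FA) = -0.5244 − (-0.4677) = -0.0567

d′ = -0.06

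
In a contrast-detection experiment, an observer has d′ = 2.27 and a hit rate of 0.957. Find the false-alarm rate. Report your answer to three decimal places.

false-alarm rate = 0.290

z(hit rate) = z(0.957) = 1.7169
z(FA) = z(H) − d' = 1.7169 − 2.27 = -0.5531
false-alarm rate = Φ(-0.5531) = 0.2901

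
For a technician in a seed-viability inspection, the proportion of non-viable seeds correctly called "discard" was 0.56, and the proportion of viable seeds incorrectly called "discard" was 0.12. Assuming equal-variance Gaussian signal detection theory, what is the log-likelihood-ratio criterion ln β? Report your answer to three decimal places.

Φ⁻¹(H) = 0.1510
Φ⁻¹(FA) = -1.1750
ln β = −½·[z(H)² − z(FA)²] = −0.5 × (0.0228 − 1.3806) = 0.6789

ln β = 0.679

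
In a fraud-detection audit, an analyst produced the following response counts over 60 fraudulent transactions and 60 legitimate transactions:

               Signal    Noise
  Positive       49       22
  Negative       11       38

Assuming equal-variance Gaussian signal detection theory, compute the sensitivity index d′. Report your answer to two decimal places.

d′ = 1.24

H = 49/60 = 0.8167
FA = 22/60 = 0.3667
z(0.8167) = 0.903, z(0.3667) = -0.341
d' = z(H) − z(FA) = 0.903 − (-0.341) = 1.244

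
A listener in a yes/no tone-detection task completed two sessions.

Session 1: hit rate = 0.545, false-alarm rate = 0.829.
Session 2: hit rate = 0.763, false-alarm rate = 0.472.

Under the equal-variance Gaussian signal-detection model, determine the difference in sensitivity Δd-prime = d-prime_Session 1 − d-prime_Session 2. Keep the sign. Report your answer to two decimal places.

Session 1: z(0.545) = 0.113, z(0.829) = 0.950, d' = -0.837
Session 2: z(0.763) = 0.716, z(0.472) = -0.070, d' = 0.786
Δd' = d'_Session 1 − d'_Session 2 = -0.837 − 0.786 = -1.623
Session 2 has the higher sensitivity.

Δd-prime = -1.62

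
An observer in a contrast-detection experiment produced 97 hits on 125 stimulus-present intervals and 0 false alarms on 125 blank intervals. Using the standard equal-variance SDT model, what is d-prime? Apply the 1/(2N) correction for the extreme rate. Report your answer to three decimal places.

The false-alarm rate is 0/125 = 0, so apply the 1/(2N) correction: FA → 1/(2·125) = 0.00400.
z(H) = z(0.77600) = 0.7588
z(FA) = z(0.00400) = -2.6521
d' = 0.7588 − (-2.6521) = 3.4109

d-prime = 3.411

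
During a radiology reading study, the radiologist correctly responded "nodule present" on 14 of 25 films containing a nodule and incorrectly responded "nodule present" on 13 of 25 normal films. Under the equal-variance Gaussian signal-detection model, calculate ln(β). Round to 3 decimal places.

H = 14/25 = 0.5600
FA = 13/25 = 0.5200
z(0.5600) = 0.1510, z(0.5200) = 0.0502
ln β = −½·[z(H)² − z(FA)²] = −0.5 × (0.0228 − 0.0025) = -0.01015

ln β = -0.010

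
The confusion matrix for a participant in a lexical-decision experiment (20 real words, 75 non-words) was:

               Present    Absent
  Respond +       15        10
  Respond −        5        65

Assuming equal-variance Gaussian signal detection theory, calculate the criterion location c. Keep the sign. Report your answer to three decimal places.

H = 15/20 = 0.7500
FA = 10/75 = 0.1333
z(H) = z(0.7500) = 0.6745
z(FA) = z(0.1333) = -1.1109
c = −½·[z(H) + z(FA)] = −0.5 × (0.6745 + (-1.1109)) = 0.2182
c > 0: the participant has a conservative response bias.

c = 0.218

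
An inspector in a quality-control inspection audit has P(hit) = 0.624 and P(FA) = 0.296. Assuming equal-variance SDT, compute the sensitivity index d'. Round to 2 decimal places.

z(0.624) = 0.3160, z(0.296) = -0.5359
d' = z(H) − z(FA) = 0.3160 − (-0.5359) = 0.8519

d' = 0.85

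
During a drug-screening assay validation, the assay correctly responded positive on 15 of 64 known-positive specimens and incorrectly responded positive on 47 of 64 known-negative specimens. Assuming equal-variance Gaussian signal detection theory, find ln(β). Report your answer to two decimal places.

ln β = -0.07

H = 15/64 = 0.2344
FA = 47/64 = 0.7344
z(H) = z(0.2344) = -0.724
z(FA) = z(0.7344) = 0.626
ln β = −½·[z(H)² − z(FA)²] = −0.5 × (0.524 − 0.392) = -0.066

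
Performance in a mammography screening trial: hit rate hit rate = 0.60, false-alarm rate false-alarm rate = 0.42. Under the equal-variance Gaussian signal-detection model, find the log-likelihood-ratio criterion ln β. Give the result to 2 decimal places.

Φ⁻¹(H) = 0.253
Φ⁻¹(FA) = -0.202
ln β = −½·[z(H)² − z(FA)²] = −0.5 × (0.064 − 0.041) = -0.0115

ln β = -0.01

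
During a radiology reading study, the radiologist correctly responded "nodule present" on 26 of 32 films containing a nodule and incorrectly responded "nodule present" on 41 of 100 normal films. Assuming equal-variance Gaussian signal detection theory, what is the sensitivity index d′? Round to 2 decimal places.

H = 26/32 = 0.8125
FA = 41/100 = 0.4100
Φ⁻¹(H) = Φ⁻¹(0.8125) = 0.8871
Φ⁻¹(FA) = Φ⁻¹(0.4100) = -0.2275
d' = z(H) − z(FA) = 0.8871 − (-0.2275) = 1.1146

d′ = 1.11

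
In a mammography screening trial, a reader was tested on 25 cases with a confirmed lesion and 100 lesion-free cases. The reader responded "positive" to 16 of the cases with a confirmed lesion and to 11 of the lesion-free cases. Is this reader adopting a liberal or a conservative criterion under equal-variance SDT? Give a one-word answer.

z(H) = 0.358, z(FA) = -1.227
c = −½·(z(H) + z(FA)) = 0.4345
c > 0 → conservative criterion (biased toward responding “no”).

conservative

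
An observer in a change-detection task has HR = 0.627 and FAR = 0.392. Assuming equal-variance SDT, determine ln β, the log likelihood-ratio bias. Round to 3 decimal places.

z(H) = z(0.627) = 0.3239
z(FA) = z(0.392) = -0.2741
ln β = −½·[z(H)² − z(FA)²] = −0.5 × (0.1049 − 0.0751) = -0.0149

ln β = -0.015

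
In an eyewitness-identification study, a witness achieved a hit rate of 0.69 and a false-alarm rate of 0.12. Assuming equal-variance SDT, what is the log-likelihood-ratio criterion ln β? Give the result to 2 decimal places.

Φ⁻¹(H) = 0.496
Φ⁻¹(FA) = -1.175
ln β = −½·[z(H)² − z(FA)²] = −0.5 × (0.246 − 1.381) = 0.5675

ln β = 0.57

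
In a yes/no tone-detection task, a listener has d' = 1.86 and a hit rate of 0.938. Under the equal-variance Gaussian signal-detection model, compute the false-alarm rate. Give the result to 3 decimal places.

false-alarm rate = 0.374

z(hit rate) = z(0.938) = 1.5382
z(FA) = z(H) − d' = 1.5382 − 1.86 = -0.3218
false-alarm rate = Φ(-0.3218) = 0.3738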